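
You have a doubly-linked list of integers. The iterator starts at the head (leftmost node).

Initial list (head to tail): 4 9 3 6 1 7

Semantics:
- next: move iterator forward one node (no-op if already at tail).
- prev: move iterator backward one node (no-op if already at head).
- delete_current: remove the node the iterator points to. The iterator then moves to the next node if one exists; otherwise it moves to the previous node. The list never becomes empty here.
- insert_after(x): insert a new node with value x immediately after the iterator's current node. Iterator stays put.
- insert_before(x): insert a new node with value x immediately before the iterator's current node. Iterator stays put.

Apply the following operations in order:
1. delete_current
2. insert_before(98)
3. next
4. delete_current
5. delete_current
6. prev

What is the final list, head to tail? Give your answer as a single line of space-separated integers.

After 1 (delete_current): list=[9, 3, 6, 1, 7] cursor@9
After 2 (insert_before(98)): list=[98, 9, 3, 6, 1, 7] cursor@9
After 3 (next): list=[98, 9, 3, 6, 1, 7] cursor@3
After 4 (delete_current): list=[98, 9, 6, 1, 7] cursor@6
After 5 (delete_current): list=[98, 9, 1, 7] cursor@1
After 6 (prev): list=[98, 9, 1, 7] cursor@9

Answer: 98 9 1 7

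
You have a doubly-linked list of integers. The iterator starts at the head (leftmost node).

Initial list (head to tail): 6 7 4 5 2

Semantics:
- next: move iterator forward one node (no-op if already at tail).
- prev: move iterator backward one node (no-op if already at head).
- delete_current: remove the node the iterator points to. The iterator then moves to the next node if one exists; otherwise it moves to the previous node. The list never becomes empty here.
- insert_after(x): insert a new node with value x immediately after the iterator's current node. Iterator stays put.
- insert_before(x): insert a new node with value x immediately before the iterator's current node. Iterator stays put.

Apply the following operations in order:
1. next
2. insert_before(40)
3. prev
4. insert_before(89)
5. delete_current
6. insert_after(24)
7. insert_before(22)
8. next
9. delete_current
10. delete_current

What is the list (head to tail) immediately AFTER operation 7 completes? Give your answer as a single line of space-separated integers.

Answer: 6 89 22 7 24 4 5 2

Derivation:
After 1 (next): list=[6, 7, 4, 5, 2] cursor@7
After 2 (insert_before(40)): list=[6, 40, 7, 4, 5, 2] cursor@7
After 3 (prev): list=[6, 40, 7, 4, 5, 2] cursor@40
After 4 (insert_before(89)): list=[6, 89, 40, 7, 4, 5, 2] cursor@40
After 5 (delete_current): list=[6, 89, 7, 4, 5, 2] cursor@7
After 6 (insert_after(24)): list=[6, 89, 7, 24, 4, 5, 2] cursor@7
After 7 (insert_before(22)): list=[6, 89, 22, 7, 24, 4, 5, 2] cursor@7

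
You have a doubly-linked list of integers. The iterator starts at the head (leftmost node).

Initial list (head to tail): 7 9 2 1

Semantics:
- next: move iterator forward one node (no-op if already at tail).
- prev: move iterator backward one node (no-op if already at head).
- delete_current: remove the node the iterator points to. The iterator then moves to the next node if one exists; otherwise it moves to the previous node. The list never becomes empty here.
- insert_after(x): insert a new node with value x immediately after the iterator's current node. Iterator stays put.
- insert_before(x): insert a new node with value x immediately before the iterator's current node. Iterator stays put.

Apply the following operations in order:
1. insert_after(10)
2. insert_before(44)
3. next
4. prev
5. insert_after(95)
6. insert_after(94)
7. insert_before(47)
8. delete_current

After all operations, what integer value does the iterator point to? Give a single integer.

Answer: 94

Derivation:
After 1 (insert_after(10)): list=[7, 10, 9, 2, 1] cursor@7
After 2 (insert_before(44)): list=[44, 7, 10, 9, 2, 1] cursor@7
After 3 (next): list=[44, 7, 10, 9, 2, 1] cursor@10
After 4 (prev): list=[44, 7, 10, 9, 2, 1] cursor@7
After 5 (insert_after(95)): list=[44, 7, 95, 10, 9, 2, 1] cursor@7
After 6 (insert_after(94)): list=[44, 7, 94, 95, 10, 9, 2, 1] cursor@7
After 7 (insert_before(47)): list=[44, 47, 7, 94, 95, 10, 9, 2, 1] cursor@7
After 8 (delete_current): list=[44, 47, 94, 95, 10, 9, 2, 1] cursor@94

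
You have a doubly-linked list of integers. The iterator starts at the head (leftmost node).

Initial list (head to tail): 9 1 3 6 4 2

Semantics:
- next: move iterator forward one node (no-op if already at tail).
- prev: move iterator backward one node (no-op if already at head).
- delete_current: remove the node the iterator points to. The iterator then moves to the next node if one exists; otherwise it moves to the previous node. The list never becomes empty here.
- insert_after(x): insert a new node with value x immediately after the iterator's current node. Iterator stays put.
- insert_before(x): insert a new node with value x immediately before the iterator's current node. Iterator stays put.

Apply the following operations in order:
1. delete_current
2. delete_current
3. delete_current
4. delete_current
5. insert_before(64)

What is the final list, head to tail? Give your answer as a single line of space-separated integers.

After 1 (delete_current): list=[1, 3, 6, 4, 2] cursor@1
After 2 (delete_current): list=[3, 6, 4, 2] cursor@3
After 3 (delete_current): list=[6, 4, 2] cursor@6
After 4 (delete_current): list=[4, 2] cursor@4
After 5 (insert_before(64)): list=[64, 4, 2] cursor@4

Answer: 64 4 2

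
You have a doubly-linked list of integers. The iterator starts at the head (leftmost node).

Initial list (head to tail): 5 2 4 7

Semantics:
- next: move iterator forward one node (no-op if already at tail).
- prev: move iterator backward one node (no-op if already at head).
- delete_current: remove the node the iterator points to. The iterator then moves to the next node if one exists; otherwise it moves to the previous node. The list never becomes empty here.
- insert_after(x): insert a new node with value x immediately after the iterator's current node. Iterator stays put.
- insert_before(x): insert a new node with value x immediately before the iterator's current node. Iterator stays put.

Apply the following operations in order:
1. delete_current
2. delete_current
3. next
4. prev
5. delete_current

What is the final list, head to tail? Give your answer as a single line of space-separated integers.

Answer: 7

Derivation:
After 1 (delete_current): list=[2, 4, 7] cursor@2
After 2 (delete_current): list=[4, 7] cursor@4
After 3 (next): list=[4, 7] cursor@7
After 4 (prev): list=[4, 7] cursor@4
After 5 (delete_current): list=[7] cursor@7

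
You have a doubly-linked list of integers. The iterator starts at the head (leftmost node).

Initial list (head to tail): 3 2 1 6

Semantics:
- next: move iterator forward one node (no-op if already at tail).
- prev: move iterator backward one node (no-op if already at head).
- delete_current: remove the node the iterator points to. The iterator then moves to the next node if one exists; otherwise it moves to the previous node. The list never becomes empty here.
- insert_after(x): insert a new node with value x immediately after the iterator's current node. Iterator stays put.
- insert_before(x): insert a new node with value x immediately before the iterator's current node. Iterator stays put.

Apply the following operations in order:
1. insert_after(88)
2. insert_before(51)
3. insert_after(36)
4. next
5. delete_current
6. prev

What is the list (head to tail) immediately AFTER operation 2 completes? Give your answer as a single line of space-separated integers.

Answer: 51 3 88 2 1 6

Derivation:
After 1 (insert_after(88)): list=[3, 88, 2, 1, 6] cursor@3
After 2 (insert_before(51)): list=[51, 3, 88, 2, 1, 6] cursor@3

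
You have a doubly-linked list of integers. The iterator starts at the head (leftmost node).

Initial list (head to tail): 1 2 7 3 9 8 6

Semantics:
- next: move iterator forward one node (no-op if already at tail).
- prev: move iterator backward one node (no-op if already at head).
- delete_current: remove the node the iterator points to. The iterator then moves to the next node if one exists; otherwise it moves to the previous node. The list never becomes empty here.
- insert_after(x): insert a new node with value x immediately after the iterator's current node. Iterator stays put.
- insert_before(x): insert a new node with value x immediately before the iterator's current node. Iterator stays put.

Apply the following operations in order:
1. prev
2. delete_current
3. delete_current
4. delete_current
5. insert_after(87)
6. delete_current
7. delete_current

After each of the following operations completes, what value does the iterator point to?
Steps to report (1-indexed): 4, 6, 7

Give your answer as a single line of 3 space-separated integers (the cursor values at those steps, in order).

After 1 (prev): list=[1, 2, 7, 3, 9, 8, 6] cursor@1
After 2 (delete_current): list=[2, 7, 3, 9, 8, 6] cursor@2
After 3 (delete_current): list=[7, 3, 9, 8, 6] cursor@7
After 4 (delete_current): list=[3, 9, 8, 6] cursor@3
After 5 (insert_after(87)): list=[3, 87, 9, 8, 6] cursor@3
After 6 (delete_current): list=[87, 9, 8, 6] cursor@87
After 7 (delete_current): list=[9, 8, 6] cursor@9

Answer: 3 87 9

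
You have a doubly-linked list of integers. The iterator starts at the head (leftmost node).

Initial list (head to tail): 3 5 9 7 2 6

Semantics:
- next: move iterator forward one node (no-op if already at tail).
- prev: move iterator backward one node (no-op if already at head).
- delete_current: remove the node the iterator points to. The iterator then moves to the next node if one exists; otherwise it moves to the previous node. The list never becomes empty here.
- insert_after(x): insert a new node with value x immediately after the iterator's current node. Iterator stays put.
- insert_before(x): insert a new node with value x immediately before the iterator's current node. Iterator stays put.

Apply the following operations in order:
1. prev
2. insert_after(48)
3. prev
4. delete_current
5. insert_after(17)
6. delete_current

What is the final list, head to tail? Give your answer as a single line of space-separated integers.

Answer: 17 5 9 7 2 6

Derivation:
After 1 (prev): list=[3, 5, 9, 7, 2, 6] cursor@3
After 2 (insert_after(48)): list=[3, 48, 5, 9, 7, 2, 6] cursor@3
After 3 (prev): list=[3, 48, 5, 9, 7, 2, 6] cursor@3
After 4 (delete_current): list=[48, 5, 9, 7, 2, 6] cursor@48
After 5 (insert_after(17)): list=[48, 17, 5, 9, 7, 2, 6] cursor@48
After 6 (delete_current): list=[17, 5, 9, 7, 2, 6] cursor@17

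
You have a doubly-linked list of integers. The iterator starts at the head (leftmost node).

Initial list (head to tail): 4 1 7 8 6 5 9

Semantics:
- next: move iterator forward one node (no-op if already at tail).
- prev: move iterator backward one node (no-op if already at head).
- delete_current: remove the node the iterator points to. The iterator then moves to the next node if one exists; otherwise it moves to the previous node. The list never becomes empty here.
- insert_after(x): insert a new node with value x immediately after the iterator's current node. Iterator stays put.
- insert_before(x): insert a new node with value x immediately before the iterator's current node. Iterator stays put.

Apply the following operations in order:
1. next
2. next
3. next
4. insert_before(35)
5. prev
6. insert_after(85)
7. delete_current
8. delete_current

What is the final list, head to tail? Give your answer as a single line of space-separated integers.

Answer: 4 1 7 8 6 5 9

Derivation:
After 1 (next): list=[4, 1, 7, 8, 6, 5, 9] cursor@1
After 2 (next): list=[4, 1, 7, 8, 6, 5, 9] cursor@7
After 3 (next): list=[4, 1, 7, 8, 6, 5, 9] cursor@8
After 4 (insert_before(35)): list=[4, 1, 7, 35, 8, 6, 5, 9] cursor@8
After 5 (prev): list=[4, 1, 7, 35, 8, 6, 5, 9] cursor@35
After 6 (insert_after(85)): list=[4, 1, 7, 35, 85, 8, 6, 5, 9] cursor@35
After 7 (delete_current): list=[4, 1, 7, 85, 8, 6, 5, 9] cursor@85
After 8 (delete_current): list=[4, 1, 7, 8, 6, 5, 9] cursor@8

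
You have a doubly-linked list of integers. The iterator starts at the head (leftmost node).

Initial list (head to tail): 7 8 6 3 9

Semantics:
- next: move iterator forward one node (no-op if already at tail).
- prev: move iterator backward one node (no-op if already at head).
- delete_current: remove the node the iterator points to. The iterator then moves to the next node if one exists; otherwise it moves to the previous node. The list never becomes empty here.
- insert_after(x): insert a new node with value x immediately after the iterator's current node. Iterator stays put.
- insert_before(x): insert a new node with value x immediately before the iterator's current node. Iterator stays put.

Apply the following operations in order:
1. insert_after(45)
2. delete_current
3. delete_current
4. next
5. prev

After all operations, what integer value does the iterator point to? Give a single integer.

After 1 (insert_after(45)): list=[7, 45, 8, 6, 3, 9] cursor@7
After 2 (delete_current): list=[45, 8, 6, 3, 9] cursor@45
After 3 (delete_current): list=[8, 6, 3, 9] cursor@8
After 4 (next): list=[8, 6, 3, 9] cursor@6
After 5 (prev): list=[8, 6, 3, 9] cursor@8

Answer: 8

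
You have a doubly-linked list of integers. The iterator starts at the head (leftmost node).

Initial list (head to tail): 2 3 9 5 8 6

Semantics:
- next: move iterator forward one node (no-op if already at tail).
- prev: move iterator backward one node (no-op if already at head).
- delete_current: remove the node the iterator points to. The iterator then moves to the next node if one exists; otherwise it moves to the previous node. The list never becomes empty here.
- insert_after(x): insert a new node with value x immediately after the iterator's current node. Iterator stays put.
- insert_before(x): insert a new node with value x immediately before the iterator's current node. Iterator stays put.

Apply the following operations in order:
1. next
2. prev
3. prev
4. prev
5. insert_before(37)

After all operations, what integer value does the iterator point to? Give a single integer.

Answer: 2

Derivation:
After 1 (next): list=[2, 3, 9, 5, 8, 6] cursor@3
After 2 (prev): list=[2, 3, 9, 5, 8, 6] cursor@2
After 3 (prev): list=[2, 3, 9, 5, 8, 6] cursor@2
After 4 (prev): list=[2, 3, 9, 5, 8, 6] cursor@2
After 5 (insert_before(37)): list=[37, 2, 3, 9, 5, 8, 6] cursor@2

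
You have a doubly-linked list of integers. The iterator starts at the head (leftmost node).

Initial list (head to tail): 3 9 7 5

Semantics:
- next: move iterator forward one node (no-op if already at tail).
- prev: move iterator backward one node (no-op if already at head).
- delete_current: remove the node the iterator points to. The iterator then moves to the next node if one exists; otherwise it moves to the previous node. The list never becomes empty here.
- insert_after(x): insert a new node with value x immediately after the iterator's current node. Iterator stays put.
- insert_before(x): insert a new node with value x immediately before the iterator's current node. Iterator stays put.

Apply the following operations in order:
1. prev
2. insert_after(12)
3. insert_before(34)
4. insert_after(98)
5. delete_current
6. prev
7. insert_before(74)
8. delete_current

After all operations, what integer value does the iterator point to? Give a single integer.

After 1 (prev): list=[3, 9, 7, 5] cursor@3
After 2 (insert_after(12)): list=[3, 12, 9, 7, 5] cursor@3
After 3 (insert_before(34)): list=[34, 3, 12, 9, 7, 5] cursor@3
After 4 (insert_after(98)): list=[34, 3, 98, 12, 9, 7, 5] cursor@3
After 5 (delete_current): list=[34, 98, 12, 9, 7, 5] cursor@98
After 6 (prev): list=[34, 98, 12, 9, 7, 5] cursor@34
After 7 (insert_before(74)): list=[74, 34, 98, 12, 9, 7, 5] cursor@34
After 8 (delete_current): list=[74, 98, 12, 9, 7, 5] cursor@98

Answer: 98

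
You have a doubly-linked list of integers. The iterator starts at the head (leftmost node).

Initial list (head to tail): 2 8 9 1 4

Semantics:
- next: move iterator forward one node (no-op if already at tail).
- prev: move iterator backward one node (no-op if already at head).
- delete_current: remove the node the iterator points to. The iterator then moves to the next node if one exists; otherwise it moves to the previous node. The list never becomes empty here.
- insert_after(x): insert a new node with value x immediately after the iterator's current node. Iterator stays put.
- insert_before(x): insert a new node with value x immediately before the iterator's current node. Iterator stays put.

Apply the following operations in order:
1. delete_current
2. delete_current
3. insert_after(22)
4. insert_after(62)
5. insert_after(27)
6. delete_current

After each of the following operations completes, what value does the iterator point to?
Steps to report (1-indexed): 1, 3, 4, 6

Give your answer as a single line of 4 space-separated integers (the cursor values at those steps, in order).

After 1 (delete_current): list=[8, 9, 1, 4] cursor@8
After 2 (delete_current): list=[9, 1, 4] cursor@9
After 3 (insert_after(22)): list=[9, 22, 1, 4] cursor@9
After 4 (insert_after(62)): list=[9, 62, 22, 1, 4] cursor@9
After 5 (insert_after(27)): list=[9, 27, 62, 22, 1, 4] cursor@9
After 6 (delete_current): list=[27, 62, 22, 1, 4] cursor@27

Answer: 8 9 9 27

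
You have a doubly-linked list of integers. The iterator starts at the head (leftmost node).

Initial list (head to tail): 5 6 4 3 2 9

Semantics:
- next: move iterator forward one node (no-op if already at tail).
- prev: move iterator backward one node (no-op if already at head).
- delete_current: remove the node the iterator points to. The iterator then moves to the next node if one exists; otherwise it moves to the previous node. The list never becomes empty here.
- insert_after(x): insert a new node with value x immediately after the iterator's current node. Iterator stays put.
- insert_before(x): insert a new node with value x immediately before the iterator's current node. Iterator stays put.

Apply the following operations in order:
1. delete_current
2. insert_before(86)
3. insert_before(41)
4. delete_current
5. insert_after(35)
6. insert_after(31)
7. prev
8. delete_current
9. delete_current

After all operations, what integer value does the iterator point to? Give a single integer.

After 1 (delete_current): list=[6, 4, 3, 2, 9] cursor@6
After 2 (insert_before(86)): list=[86, 6, 4, 3, 2, 9] cursor@6
After 3 (insert_before(41)): list=[86, 41, 6, 4, 3, 2, 9] cursor@6
After 4 (delete_current): list=[86, 41, 4, 3, 2, 9] cursor@4
After 5 (insert_after(35)): list=[86, 41, 4, 35, 3, 2, 9] cursor@4
After 6 (insert_after(31)): list=[86, 41, 4, 31, 35, 3, 2, 9] cursor@4
After 7 (prev): list=[86, 41, 4, 31, 35, 3, 2, 9] cursor@41
After 8 (delete_current): list=[86, 4, 31, 35, 3, 2, 9] cursor@4
After 9 (delete_current): list=[86, 31, 35, 3, 2, 9] cursor@31

Answer: 31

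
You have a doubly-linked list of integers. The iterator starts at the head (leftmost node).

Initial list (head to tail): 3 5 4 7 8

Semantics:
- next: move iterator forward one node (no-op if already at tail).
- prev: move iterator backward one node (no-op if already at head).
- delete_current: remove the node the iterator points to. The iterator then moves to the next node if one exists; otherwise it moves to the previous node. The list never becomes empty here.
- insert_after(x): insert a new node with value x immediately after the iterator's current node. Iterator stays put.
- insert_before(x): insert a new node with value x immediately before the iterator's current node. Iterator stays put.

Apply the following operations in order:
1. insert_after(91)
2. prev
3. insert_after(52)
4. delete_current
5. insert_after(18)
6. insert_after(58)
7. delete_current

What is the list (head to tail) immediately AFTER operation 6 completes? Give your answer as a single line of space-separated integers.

After 1 (insert_after(91)): list=[3, 91, 5, 4, 7, 8] cursor@3
After 2 (prev): list=[3, 91, 5, 4, 7, 8] cursor@3
After 3 (insert_after(52)): list=[3, 52, 91, 5, 4, 7, 8] cursor@3
After 4 (delete_current): list=[52, 91, 5, 4, 7, 8] cursor@52
After 5 (insert_after(18)): list=[52, 18, 91, 5, 4, 7, 8] cursor@52
After 6 (insert_after(58)): list=[52, 58, 18, 91, 5, 4, 7, 8] cursor@52

Answer: 52 58 18 91 5 4 7 8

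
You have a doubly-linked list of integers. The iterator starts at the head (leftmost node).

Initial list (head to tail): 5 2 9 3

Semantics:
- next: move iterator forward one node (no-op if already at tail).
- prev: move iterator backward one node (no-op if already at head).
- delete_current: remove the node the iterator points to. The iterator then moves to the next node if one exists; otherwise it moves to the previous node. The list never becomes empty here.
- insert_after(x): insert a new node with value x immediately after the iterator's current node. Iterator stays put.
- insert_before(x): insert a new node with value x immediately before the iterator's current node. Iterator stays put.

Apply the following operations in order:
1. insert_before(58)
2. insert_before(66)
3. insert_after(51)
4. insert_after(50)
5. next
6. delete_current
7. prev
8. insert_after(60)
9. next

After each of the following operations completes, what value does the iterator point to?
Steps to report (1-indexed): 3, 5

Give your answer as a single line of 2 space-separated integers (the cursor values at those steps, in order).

After 1 (insert_before(58)): list=[58, 5, 2, 9, 3] cursor@5
After 2 (insert_before(66)): list=[58, 66, 5, 2, 9, 3] cursor@5
After 3 (insert_after(51)): list=[58, 66, 5, 51, 2, 9, 3] cursor@5
After 4 (insert_after(50)): list=[58, 66, 5, 50, 51, 2, 9, 3] cursor@5
After 5 (next): list=[58, 66, 5, 50, 51, 2, 9, 3] cursor@50
After 6 (delete_current): list=[58, 66, 5, 51, 2, 9, 3] cursor@51
After 7 (prev): list=[58, 66, 5, 51, 2, 9, 3] cursor@5
After 8 (insert_after(60)): list=[58, 66, 5, 60, 51, 2, 9, 3] cursor@5
After 9 (next): list=[58, 66, 5, 60, 51, 2, 9, 3] cursor@60

Answer: 5 50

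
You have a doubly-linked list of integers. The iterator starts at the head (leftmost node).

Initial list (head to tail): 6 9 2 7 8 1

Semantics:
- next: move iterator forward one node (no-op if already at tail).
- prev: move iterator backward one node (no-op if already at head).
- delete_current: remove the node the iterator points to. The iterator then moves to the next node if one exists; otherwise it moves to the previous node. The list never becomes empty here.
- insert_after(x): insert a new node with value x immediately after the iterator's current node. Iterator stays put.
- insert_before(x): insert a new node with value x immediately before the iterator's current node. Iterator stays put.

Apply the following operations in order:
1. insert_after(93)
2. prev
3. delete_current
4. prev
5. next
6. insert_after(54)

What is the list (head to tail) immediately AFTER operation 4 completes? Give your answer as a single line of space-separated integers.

After 1 (insert_after(93)): list=[6, 93, 9, 2, 7, 8, 1] cursor@6
After 2 (prev): list=[6, 93, 9, 2, 7, 8, 1] cursor@6
After 3 (delete_current): list=[93, 9, 2, 7, 8, 1] cursor@93
After 4 (prev): list=[93, 9, 2, 7, 8, 1] cursor@93

Answer: 93 9 2 7 8 1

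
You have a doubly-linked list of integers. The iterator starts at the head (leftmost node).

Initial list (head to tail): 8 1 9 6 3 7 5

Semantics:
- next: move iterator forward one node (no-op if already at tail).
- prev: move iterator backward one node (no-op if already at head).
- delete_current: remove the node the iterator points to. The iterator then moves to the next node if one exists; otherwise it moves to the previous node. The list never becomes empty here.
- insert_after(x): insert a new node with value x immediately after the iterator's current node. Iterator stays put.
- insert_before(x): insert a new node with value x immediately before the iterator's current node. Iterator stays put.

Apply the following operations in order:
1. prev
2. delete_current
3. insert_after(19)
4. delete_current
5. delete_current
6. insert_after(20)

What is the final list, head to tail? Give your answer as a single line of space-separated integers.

Answer: 9 20 6 3 7 5

Derivation:
After 1 (prev): list=[8, 1, 9, 6, 3, 7, 5] cursor@8
After 2 (delete_current): list=[1, 9, 6, 3, 7, 5] cursor@1
After 3 (insert_after(19)): list=[1, 19, 9, 6, 3, 7, 5] cursor@1
After 4 (delete_current): list=[19, 9, 6, 3, 7, 5] cursor@19
After 5 (delete_current): list=[9, 6, 3, 7, 5] cursor@9
After 6 (insert_after(20)): list=[9, 20, 6, 3, 7, 5] cursor@9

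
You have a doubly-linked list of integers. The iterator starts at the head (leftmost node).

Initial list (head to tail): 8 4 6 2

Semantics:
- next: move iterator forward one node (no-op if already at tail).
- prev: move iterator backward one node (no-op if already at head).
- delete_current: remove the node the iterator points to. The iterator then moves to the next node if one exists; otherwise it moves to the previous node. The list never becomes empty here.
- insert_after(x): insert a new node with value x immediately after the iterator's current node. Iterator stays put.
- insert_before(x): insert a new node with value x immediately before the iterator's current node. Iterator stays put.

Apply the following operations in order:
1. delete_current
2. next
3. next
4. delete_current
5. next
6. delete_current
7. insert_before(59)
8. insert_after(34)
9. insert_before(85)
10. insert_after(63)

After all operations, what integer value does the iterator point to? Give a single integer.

Answer: 4

Derivation:
After 1 (delete_current): list=[4, 6, 2] cursor@4
After 2 (next): list=[4, 6, 2] cursor@6
After 3 (next): list=[4, 6, 2] cursor@2
After 4 (delete_current): list=[4, 6] cursor@6
After 5 (next): list=[4, 6] cursor@6
After 6 (delete_current): list=[4] cursor@4
After 7 (insert_before(59)): list=[59, 4] cursor@4
After 8 (insert_after(34)): list=[59, 4, 34] cursor@4
After 9 (insert_before(85)): list=[59, 85, 4, 34] cursor@4
After 10 (insert_after(63)): list=[59, 85, 4, 63, 34] cursor@4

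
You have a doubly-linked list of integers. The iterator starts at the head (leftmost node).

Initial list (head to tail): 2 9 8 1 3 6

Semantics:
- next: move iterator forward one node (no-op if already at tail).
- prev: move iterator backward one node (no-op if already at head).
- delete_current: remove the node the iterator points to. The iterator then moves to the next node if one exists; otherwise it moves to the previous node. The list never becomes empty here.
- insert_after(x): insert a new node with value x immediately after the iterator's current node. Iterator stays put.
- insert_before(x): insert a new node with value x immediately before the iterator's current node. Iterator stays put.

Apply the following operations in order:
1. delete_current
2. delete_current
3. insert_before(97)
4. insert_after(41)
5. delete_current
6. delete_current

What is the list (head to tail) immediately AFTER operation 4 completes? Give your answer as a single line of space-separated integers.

After 1 (delete_current): list=[9, 8, 1, 3, 6] cursor@9
After 2 (delete_current): list=[8, 1, 3, 6] cursor@8
After 3 (insert_before(97)): list=[97, 8, 1, 3, 6] cursor@8
After 4 (insert_after(41)): list=[97, 8, 41, 1, 3, 6] cursor@8

Answer: 97 8 41 1 3 6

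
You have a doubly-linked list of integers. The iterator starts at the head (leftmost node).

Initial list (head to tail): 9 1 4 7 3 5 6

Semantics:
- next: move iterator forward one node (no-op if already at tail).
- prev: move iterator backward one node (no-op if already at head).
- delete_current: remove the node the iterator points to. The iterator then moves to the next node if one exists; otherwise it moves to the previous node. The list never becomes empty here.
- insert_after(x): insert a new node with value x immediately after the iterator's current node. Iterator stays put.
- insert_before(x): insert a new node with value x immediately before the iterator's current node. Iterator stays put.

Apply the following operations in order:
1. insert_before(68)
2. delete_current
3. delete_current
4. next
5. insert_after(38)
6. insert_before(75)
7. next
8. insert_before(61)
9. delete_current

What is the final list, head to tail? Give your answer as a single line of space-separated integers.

Answer: 68 4 75 7 61 3 5 6

Derivation:
After 1 (insert_before(68)): list=[68, 9, 1, 4, 7, 3, 5, 6] cursor@9
After 2 (delete_current): list=[68, 1, 4, 7, 3, 5, 6] cursor@1
After 3 (delete_current): list=[68, 4, 7, 3, 5, 6] cursor@4
After 4 (next): list=[68, 4, 7, 3, 5, 6] cursor@7
After 5 (insert_after(38)): list=[68, 4, 7, 38, 3, 5, 6] cursor@7
After 6 (insert_before(75)): list=[68, 4, 75, 7, 38, 3, 5, 6] cursor@7
After 7 (next): list=[68, 4, 75, 7, 38, 3, 5, 6] cursor@38
After 8 (insert_before(61)): list=[68, 4, 75, 7, 61, 38, 3, 5, 6] cursor@38
After 9 (delete_current): list=[68, 4, 75, 7, 61, 3, 5, 6] cursor@3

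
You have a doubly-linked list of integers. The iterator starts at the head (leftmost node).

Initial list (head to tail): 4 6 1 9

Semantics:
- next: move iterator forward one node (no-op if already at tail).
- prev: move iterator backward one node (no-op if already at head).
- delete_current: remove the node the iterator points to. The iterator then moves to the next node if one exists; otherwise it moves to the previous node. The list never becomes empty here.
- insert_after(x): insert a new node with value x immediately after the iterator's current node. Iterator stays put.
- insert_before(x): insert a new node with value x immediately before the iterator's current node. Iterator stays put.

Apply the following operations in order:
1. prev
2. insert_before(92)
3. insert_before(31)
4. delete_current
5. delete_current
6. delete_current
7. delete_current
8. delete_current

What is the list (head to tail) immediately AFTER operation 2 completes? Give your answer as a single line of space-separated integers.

Answer: 92 4 6 1 9

Derivation:
After 1 (prev): list=[4, 6, 1, 9] cursor@4
After 2 (insert_before(92)): list=[92, 4, 6, 1, 9] cursor@4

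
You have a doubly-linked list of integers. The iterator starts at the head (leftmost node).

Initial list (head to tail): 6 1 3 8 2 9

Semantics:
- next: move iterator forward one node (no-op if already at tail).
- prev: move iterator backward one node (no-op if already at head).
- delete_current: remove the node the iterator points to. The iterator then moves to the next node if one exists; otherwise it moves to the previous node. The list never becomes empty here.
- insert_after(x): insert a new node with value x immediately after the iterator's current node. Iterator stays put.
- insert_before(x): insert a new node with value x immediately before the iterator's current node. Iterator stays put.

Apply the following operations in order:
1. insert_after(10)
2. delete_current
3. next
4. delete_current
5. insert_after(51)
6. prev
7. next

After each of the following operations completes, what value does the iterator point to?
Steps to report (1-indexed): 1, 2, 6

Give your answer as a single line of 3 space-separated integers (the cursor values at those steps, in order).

After 1 (insert_after(10)): list=[6, 10, 1, 3, 8, 2, 9] cursor@6
After 2 (delete_current): list=[10, 1, 3, 8, 2, 9] cursor@10
After 3 (next): list=[10, 1, 3, 8, 2, 9] cursor@1
After 4 (delete_current): list=[10, 3, 8, 2, 9] cursor@3
After 5 (insert_after(51)): list=[10, 3, 51, 8, 2, 9] cursor@3
After 6 (prev): list=[10, 3, 51, 8, 2, 9] cursor@10
After 7 (next): list=[10, 3, 51, 8, 2, 9] cursor@3

Answer: 6 10 10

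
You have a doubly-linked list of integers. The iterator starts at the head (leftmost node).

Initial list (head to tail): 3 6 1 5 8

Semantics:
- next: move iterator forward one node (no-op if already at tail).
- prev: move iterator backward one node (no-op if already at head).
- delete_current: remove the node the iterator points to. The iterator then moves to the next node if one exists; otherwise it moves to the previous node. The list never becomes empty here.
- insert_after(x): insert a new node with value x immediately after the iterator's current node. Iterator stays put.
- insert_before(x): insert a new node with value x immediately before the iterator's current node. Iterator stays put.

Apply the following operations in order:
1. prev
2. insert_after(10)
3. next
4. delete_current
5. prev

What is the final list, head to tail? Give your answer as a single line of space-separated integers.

After 1 (prev): list=[3, 6, 1, 5, 8] cursor@3
After 2 (insert_after(10)): list=[3, 10, 6, 1, 5, 8] cursor@3
After 3 (next): list=[3, 10, 6, 1, 5, 8] cursor@10
After 4 (delete_current): list=[3, 6, 1, 5, 8] cursor@6
After 5 (prev): list=[3, 6, 1, 5, 8] cursor@3

Answer: 3 6 1 5 8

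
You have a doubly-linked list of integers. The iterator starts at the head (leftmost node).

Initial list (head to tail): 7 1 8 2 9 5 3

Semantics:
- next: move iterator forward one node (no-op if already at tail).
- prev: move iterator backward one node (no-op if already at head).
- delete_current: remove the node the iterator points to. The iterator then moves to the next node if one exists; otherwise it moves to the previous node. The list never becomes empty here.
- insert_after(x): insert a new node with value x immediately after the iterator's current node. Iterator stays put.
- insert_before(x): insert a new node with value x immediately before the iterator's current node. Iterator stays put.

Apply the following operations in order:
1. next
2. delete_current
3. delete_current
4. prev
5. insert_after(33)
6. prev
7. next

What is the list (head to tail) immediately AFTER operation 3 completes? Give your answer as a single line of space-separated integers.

Answer: 7 2 9 5 3

Derivation:
After 1 (next): list=[7, 1, 8, 2, 9, 5, 3] cursor@1
After 2 (delete_current): list=[7, 8, 2, 9, 5, 3] cursor@8
After 3 (delete_current): list=[7, 2, 9, 5, 3] cursor@2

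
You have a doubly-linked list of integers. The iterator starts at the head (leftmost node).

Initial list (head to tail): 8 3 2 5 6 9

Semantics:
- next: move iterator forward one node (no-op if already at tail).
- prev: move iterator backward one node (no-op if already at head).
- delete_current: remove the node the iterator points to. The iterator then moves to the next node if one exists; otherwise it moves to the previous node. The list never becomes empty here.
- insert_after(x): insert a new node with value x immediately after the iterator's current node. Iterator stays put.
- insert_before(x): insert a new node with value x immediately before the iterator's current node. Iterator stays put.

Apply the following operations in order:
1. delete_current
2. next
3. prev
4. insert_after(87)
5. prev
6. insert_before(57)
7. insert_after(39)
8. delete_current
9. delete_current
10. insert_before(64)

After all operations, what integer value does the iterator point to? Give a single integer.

After 1 (delete_current): list=[3, 2, 5, 6, 9] cursor@3
After 2 (next): list=[3, 2, 5, 6, 9] cursor@2
After 3 (prev): list=[3, 2, 5, 6, 9] cursor@3
After 4 (insert_after(87)): list=[3, 87, 2, 5, 6, 9] cursor@3
After 5 (prev): list=[3, 87, 2, 5, 6, 9] cursor@3
After 6 (insert_before(57)): list=[57, 3, 87, 2, 5, 6, 9] cursor@3
After 7 (insert_after(39)): list=[57, 3, 39, 87, 2, 5, 6, 9] cursor@3
After 8 (delete_current): list=[57, 39, 87, 2, 5, 6, 9] cursor@39
After 9 (delete_current): list=[57, 87, 2, 5, 6, 9] cursor@87
After 10 (insert_before(64)): list=[57, 64, 87, 2, 5, 6, 9] cursor@87

Answer: 87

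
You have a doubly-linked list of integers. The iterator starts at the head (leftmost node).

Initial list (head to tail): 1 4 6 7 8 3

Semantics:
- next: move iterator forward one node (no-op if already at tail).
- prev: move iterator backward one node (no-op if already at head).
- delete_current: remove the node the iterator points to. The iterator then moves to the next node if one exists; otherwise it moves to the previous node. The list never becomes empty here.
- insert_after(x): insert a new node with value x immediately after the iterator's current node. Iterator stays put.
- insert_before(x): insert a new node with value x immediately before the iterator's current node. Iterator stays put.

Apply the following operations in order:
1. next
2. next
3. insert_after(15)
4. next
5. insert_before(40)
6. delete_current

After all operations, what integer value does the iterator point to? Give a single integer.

After 1 (next): list=[1, 4, 6, 7, 8, 3] cursor@4
After 2 (next): list=[1, 4, 6, 7, 8, 3] cursor@6
After 3 (insert_after(15)): list=[1, 4, 6, 15, 7, 8, 3] cursor@6
After 4 (next): list=[1, 4, 6, 15, 7, 8, 3] cursor@15
After 5 (insert_before(40)): list=[1, 4, 6, 40, 15, 7, 8, 3] cursor@15
After 6 (delete_current): list=[1, 4, 6, 40, 7, 8, 3] cursor@7

Answer: 7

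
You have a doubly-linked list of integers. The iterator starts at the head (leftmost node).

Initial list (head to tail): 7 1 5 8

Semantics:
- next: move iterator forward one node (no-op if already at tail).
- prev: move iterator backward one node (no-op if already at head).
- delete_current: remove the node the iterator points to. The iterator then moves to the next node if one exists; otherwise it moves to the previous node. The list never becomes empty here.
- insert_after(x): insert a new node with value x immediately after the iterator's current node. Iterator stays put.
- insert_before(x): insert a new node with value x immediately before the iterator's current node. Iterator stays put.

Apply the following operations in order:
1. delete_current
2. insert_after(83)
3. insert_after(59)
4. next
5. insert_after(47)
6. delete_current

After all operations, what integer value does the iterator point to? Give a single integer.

After 1 (delete_current): list=[1, 5, 8] cursor@1
After 2 (insert_after(83)): list=[1, 83, 5, 8] cursor@1
After 3 (insert_after(59)): list=[1, 59, 83, 5, 8] cursor@1
After 4 (next): list=[1, 59, 83, 5, 8] cursor@59
After 5 (insert_after(47)): list=[1, 59, 47, 83, 5, 8] cursor@59
After 6 (delete_current): list=[1, 47, 83, 5, 8] cursor@47

Answer: 47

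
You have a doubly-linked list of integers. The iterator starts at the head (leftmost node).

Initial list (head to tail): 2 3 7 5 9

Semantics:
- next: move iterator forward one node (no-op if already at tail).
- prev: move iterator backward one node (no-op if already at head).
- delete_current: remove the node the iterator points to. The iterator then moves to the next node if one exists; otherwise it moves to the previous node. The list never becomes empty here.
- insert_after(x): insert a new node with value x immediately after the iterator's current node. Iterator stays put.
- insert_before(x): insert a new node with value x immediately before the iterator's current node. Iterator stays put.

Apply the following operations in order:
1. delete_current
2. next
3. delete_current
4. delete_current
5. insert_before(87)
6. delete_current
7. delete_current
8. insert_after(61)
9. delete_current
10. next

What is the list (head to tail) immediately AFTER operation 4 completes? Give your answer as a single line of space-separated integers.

After 1 (delete_current): list=[3, 7, 5, 9] cursor@3
After 2 (next): list=[3, 7, 5, 9] cursor@7
After 3 (delete_current): list=[3, 5, 9] cursor@5
After 4 (delete_current): list=[3, 9] cursor@9

Answer: 3 9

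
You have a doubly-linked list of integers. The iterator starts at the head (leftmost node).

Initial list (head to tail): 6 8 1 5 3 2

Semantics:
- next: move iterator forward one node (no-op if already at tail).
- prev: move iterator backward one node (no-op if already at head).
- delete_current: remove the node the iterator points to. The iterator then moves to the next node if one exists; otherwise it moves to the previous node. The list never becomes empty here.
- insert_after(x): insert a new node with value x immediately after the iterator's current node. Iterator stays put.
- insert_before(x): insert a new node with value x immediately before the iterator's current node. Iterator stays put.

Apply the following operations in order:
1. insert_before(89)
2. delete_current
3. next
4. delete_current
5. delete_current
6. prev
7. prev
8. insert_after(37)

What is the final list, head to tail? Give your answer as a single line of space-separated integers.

Answer: 89 37 8 3 2

Derivation:
After 1 (insert_before(89)): list=[89, 6, 8, 1, 5, 3, 2] cursor@6
After 2 (delete_current): list=[89, 8, 1, 5, 3, 2] cursor@8
After 3 (next): list=[89, 8, 1, 5, 3, 2] cursor@1
After 4 (delete_current): list=[89, 8, 5, 3, 2] cursor@5
After 5 (delete_current): list=[89, 8, 3, 2] cursor@3
After 6 (prev): list=[89, 8, 3, 2] cursor@8
After 7 (prev): list=[89, 8, 3, 2] cursor@89
After 8 (insert_after(37)): list=[89, 37, 8, 3, 2] cursor@89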